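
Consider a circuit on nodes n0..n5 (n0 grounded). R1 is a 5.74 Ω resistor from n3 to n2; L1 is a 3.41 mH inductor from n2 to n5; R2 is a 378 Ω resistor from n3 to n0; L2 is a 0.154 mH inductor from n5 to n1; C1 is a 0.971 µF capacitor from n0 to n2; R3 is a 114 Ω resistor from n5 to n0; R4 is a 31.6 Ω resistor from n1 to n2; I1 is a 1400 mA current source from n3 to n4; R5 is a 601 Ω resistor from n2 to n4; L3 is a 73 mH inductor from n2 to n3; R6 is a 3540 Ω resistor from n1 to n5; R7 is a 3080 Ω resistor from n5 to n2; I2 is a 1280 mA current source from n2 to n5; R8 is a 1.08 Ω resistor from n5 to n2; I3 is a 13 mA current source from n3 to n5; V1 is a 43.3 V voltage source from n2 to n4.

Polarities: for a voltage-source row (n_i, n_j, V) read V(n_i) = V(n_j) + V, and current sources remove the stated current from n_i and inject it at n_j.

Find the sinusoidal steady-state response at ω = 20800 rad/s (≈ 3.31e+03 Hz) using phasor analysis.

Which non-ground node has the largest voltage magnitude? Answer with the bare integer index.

MNA unknowns: 5 node voltages V₁..V_5 plus 1 source current (V1)
R1: Y=0.1742+0.000j on G[3,2]
L1: Y=0.000-0.01410j on G[2,5]
R2: Y=0.002646+0.000j on G[3,0]
L2: Y=0.000-0.3122j on G[5,1]
C1: Y=0.000+0.02020j on G[0,2]
R3: Y=0.008772+0.000j on G[5,0]
R4: Y=0.03165+0.000j on G[1,2]
I1: z[3]−=1.4, z[4]+=1.4
R5: Y=0.001664+0.000j on G[2,4]
L3: Y=0.000-0.0006586j on G[2,3]
R6: Y=0.0002825+0.000j on G[1,5]
R7: Y=0.0003247+0.000j on G[5,2]
I2: z[2]−=1.28, z[5]+=1.28
R8: Y=0.9259+0.000j on G[5,2]
I3: z[3]−=0.013, z[5]+=0.013
V1: row V2−V4=43.3, i_V1 at 2,4
solve → V1=1.518-0.4645j, V2=0.1934-0.3573j, V3=-7.799-0.3818j, V4=-43.11-0.3573j, V5=1.529-0.3302j
aux → i_V1=-1.472+0.000j

4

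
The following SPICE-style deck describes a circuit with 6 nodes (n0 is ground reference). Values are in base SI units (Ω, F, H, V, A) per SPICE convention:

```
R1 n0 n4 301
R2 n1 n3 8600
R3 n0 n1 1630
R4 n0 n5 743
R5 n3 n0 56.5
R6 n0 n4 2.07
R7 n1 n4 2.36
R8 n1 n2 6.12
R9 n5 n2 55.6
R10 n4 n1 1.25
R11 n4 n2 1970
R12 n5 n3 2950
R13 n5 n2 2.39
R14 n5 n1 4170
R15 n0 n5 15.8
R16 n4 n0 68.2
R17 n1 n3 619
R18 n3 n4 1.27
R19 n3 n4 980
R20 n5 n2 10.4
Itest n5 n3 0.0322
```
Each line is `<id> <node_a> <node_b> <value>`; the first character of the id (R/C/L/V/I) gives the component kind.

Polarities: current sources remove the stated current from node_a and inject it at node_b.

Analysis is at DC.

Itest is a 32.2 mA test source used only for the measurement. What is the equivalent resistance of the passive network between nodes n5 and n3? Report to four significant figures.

R_eq = 7.024 Ω

MNA unknowns: 5 node voltages V₁..V_5
R1: Y=0.003322 on G[0,4]
R2: Y=0.0001163 on G[1,3]
R3: Y=0.0006135 on G[0,1]
R4: Y=0.001346 on G[0,5]
R5: Y=0.01770 on G[3,0]
R6: Y=0.4831 on G[0,4]
R7: Y=0.4237 on G[1,4]
R8: Y=0.1634 on G[1,2]
R9: Y=0.01799 on G[5,2]
R10: Y=0.8000 on G[4,1]
R11: Y=0.0005076 on G[4,2]
R12: Y=0.0003390 on G[5,3]
R13: Y=0.4184 on G[5,2]
R14: Y=0.0002398 on G[5,1]
R15: Y=0.06329 on G[0,5]
R16: Y=0.01466 on G[4,0]
R17: Y=0.001616 on G[1,3]
R18: Y=0.7874 on G[3,4]
R19: Y=0.001020 on G[3,4]
R20: Y=0.09615 on G[5,2]
Itest: z[5]−=0.0322, z[3]+=0.0322
solve → V1=0.002240, V2=-0.1274, V3=0.05881, V4=0.01951, V5=-0.1674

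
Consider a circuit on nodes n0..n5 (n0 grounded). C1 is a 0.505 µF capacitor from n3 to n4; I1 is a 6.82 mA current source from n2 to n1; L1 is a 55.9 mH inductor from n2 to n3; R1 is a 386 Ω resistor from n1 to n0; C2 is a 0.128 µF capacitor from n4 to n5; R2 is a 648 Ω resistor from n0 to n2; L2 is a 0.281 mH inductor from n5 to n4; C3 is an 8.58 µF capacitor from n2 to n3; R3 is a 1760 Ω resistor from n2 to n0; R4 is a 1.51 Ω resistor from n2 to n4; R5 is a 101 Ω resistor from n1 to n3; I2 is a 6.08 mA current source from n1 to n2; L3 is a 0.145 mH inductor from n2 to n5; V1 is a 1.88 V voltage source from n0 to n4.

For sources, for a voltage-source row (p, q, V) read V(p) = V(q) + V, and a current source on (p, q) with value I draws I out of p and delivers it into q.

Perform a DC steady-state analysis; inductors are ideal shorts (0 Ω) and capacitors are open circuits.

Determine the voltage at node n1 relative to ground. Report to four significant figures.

-1.431 V

Apply KCL at each of the 5 non-ground nodes and solve the resulting linear system.
Node n1: branches {I1, R1, R5, I2} → V_1 = -1.431
Node n2: branches {I1, L1, R2, C3, R3, R4, I2, L3} → V_2 = -1.880
Node n3: branches {C1, L1, C3, R5} → V_3 = -1.880
Node n4: branches {C1, C2, L2, R4, V1} → V_4 = -1.880
Node n5: branches {C2, L2, L3} → V_5 = -1.880
Source currents: i(L1)=-0.004447, i(L2)=0.007676, i(L3)=0.007676, i(V1)=-0.007676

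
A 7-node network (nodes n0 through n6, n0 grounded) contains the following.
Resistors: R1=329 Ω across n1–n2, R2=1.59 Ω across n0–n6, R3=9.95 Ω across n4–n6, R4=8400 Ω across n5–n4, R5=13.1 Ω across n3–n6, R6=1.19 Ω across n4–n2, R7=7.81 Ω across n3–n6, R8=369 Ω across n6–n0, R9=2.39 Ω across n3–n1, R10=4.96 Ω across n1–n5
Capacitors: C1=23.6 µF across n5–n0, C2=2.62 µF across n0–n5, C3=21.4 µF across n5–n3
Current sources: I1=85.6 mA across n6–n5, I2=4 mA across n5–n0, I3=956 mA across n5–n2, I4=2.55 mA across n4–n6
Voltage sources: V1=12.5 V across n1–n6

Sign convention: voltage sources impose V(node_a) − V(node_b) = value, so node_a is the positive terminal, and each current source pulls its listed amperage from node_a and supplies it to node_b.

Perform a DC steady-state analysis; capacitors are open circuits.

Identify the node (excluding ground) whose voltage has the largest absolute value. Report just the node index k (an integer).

1

Apply KCL at each of the 6 non-ground nodes and solve the resulting linear system.
Node n1: branches {R1, R9, R10, V1} → V_1 = 12.49
Node n2: branches {R1, R6, I3} → V_2 = 10.68
Node n3: branches {R5, R7, R9, C3} → V_3 = 8.392
Node n4: branches {R3, R4, R6, I4} → V_4 = 9.534
Node n5: branches {R4, C1, I1, I2, I3, C2, C3, R10} → V_5 = 8.157
Node n6: branches {R2, R3, R5, I1, R7, R8, I4, V1} → V_6 = -0.006333
Source currents: i(V1)=-2.596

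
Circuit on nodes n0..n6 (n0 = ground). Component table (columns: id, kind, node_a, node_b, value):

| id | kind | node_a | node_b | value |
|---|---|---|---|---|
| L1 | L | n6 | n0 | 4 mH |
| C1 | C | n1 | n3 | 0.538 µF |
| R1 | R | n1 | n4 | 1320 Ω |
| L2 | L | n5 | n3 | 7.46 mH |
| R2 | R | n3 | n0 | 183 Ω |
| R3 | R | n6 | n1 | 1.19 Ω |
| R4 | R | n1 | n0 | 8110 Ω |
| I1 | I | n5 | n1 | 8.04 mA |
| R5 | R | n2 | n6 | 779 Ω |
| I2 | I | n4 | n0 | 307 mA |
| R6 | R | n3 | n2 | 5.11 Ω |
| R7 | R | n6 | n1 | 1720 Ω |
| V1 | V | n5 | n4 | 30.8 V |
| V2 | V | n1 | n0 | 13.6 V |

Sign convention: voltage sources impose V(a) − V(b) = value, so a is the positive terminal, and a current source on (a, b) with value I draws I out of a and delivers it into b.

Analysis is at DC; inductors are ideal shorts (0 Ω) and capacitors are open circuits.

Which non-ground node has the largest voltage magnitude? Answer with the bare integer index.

4

MNA unknowns: 6 node voltages V₁..V_6 plus 4 source currents (L1, L2, V1, V2)
L1: row V6−V0=0, i_L1 at 6,0
C1: Y=0.000 on G[1,3]
R1: Y=0.0007576 on G[1,4]
L2: row V5−V3=0, i_L2 at 5,3
R2: Y=0.005464 on G[3,0]
R3: Y=0.8403 on G[6,1]
R4: Y=0.0001233 on G[1,0]
I1: z[5]−=0.00804, z[1]+=0.00804
R5: Y=0.001284 on G[2,6]
I2: z[4]−=0.307, z[0]+=0.307
R6: Y=0.1957 on G[3,2]
R7: Y=0.0005814 on G[6,1]
V1: row V5−V4=30.8, i_V1 at 5,4
V2: row V1−V0=13.6, i_V2 at 1,0
solve → V1=13.60, V2=-37.29, V3=-37.53, V4=-68.33, V5=-37.53, V6=0.000
aux → i_L1=11.39, i_L2=-0.2530, i_V1=0.2449, i_V2=-11.49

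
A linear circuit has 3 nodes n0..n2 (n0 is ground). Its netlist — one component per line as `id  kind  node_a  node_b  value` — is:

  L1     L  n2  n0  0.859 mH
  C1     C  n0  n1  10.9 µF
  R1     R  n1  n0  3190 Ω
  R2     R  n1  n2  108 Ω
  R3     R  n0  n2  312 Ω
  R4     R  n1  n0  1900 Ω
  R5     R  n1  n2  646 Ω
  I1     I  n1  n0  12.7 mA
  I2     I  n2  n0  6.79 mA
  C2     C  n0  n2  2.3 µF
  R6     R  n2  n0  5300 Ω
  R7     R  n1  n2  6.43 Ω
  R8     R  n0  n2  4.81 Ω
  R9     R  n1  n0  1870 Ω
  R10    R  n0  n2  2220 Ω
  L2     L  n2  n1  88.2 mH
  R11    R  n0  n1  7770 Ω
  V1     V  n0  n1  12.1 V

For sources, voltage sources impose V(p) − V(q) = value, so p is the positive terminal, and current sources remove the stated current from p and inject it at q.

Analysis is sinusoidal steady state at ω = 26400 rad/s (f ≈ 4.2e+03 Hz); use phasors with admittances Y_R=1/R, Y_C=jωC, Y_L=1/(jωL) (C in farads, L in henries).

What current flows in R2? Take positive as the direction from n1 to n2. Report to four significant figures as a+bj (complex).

-0.06268-0.002242j A

MNA unknowns: 2 node voltages V₁..V_2 plus 1 source current (V1)
L1: Y=0.000-0.04410j on G[2,0]
C1: Y=0.000+0.2878j on G[0,1]
R1: Y=0.0003135+0.000j on G[1,0]
R2: Y=0.009259+0.000j on G[1,2]
R3: Y=0.003205+0.000j on G[0,2]
R4: Y=0.0005263+0.000j on G[1,0]
R5: Y=0.001548+0.000j on G[1,2]
I1: z[1]−=0.0127, z[0]+=0.0127
I2: z[2]−=0.00679, z[0]+=0.00679
C2: Y=0.000+0.06072j on G[0,2]
R6: Y=0.0001887+0.000j on G[2,0]
R7: Y=0.1555+0.000j on G[1,2]
R8: Y=0.2079+0.000j on G[0,2]
R9: Y=0.0005348+0.000j on G[1,0]
R10: Y=0.0004505+0.000j on G[0,2]
L2: Y=0.000-0.0004295j on G[2,1]
R11: Y=0.0001287+0.000j on G[0,1]
V1: row V0−V1=12.1, i_V1 at 0,1
solve → V1=-12.10+0.000j, V2=-5.331+0.2421j
aux → i_V1=-1.131-3.519j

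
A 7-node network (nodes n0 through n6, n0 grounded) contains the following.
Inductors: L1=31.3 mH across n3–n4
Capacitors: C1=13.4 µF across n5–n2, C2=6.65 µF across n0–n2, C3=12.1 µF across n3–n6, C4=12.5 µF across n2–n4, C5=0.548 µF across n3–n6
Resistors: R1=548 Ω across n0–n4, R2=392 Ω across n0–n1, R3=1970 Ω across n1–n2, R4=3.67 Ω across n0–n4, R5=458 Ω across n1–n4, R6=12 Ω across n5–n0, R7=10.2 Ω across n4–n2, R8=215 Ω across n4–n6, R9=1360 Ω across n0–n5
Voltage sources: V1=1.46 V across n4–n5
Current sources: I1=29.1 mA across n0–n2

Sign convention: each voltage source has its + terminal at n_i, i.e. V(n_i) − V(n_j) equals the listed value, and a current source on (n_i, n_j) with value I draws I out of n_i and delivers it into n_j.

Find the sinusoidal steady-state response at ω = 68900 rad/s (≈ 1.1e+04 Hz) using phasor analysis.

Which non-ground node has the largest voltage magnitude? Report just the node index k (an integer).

5

Apply KCL at each of the 6 non-ground nodes and solve the resulting linear system.
Node n1: branches {R2, R3, R5} → V_1 = 0.2191+0.09060j
Node n2: branches {C1, R3, C2, R7, C4, I1} → V_2 = -0.1509+0.1088j
Node n3: branches {L1, C3, C5} → V_3 = 0.5612+0.1922j
Node n4: branches {L1, R1, R4, R5, R7, C4, R8, V1} → V_4 = 0.5612+0.1922j
Node n5: branches {C1, R6, R9, V1} → V_5 = -0.8988+0.1922j
Node n6: branches {C3, C5, R8} → V_6 = 0.5612+0.1922j
Source currents: i(V1)=-0.1526-0.6744j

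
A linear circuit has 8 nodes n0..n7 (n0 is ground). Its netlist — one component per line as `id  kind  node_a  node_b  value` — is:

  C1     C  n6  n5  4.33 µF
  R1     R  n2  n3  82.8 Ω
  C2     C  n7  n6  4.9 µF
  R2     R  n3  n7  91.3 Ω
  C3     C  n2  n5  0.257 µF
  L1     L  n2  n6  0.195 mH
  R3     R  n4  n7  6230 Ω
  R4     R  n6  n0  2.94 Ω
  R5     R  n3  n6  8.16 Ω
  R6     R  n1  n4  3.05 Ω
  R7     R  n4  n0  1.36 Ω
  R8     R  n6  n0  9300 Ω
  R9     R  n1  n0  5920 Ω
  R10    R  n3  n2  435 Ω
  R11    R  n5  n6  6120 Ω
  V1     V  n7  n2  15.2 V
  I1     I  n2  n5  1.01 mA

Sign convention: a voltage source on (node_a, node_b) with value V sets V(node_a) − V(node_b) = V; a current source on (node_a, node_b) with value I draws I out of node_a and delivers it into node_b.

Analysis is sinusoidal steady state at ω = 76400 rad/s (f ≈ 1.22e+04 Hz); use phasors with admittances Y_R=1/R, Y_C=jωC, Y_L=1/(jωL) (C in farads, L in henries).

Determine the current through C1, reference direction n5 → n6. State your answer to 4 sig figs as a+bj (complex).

0.01403-0.3229j A

Element admittances at ω=76400 rad/s:
  Y(C1) = 0.000+0.3308j S between n6,n5
  Y(R1) = 0.01208+0.000j S between n2,n3
  Y(C2) = 0.000+0.3744j S between n7,n6
  Y(R2) = 0.01095+0.000j S between n3,n7
  Y(C3) = 0.000+0.01963j S between n2,n5
  Y(L1) = 0.000-0.06712j S between n2,n6
  Y(R3) = 0.0001605+0.000j S between n4,n7
  Y(R4) = 0.3401+0.000j S between n6,n0
  Y(R5) = 0.1225+0.000j S between n3,n6
  Y(R6) = 0.3279+0.000j S between n1,n4
  Y(R7) = 0.7353+0.000j S between n4,n0
  Y(R8) = 0.0001075+0.000j S between n6,n0
  Y(R9) = 0.0001689+0.000j S between n1,n0
  Y(R10) = 0.002299+0.000j S between n3,n2
  Y(R11) = 0.0001634+0.000j S between n5,n6
  V1: constraint V(n7)−V(n2) = 15.2
  I1: injects 0.00101 A into n5 (from n2)
Assemble and solve the 8×8 MNA system:
  V(n1)=-0.0004843-0.0001520j  V(n2)=-17.42-0.6969j  V(n3)=-1.857-0.1191j  V(n4)=-0.0004846-0.0001521j  V(n5)=-0.9750-0.04207j  V(n6)=0.001047+0.0003287j  V(n7)=-2.221-0.6969j
  i(V1)=-0.2567+0.8382j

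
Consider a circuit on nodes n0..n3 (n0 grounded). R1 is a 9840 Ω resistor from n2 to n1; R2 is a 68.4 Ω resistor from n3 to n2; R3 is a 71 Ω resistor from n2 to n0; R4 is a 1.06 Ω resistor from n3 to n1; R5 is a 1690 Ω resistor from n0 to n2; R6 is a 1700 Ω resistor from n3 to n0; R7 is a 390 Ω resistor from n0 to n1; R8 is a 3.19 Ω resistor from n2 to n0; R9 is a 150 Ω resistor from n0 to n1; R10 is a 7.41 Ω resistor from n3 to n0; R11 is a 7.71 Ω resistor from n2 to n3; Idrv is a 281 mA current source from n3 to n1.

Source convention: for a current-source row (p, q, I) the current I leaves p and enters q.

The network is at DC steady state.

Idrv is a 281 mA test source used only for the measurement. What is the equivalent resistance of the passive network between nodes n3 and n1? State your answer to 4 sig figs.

R_eq = 1.050 Ω

MNA unknowns: 3 node voltages V₁..V_3
R1: Y=0.0001016 on G[2,1]
R2: Y=0.01462 on G[3,2]
R3: Y=0.01408 on G[2,0]
R4: Y=0.9434 on G[3,1]
R5: Y=0.0005917 on G[0,2]
R6: Y=0.0005882 on G[3,0]
R7: Y=0.002564 on G[0,1]
R8: Y=0.3135 on G[2,0]
R9: Y=0.006667 on G[0,1]
R10: Y=0.1350 on G[3,0]
R11: Y=0.1297 on G[2,3]
Idrv: z[3]−=0.281, z[1]+=0.281
solve → V1=0.2839, V2=-0.003359, V3=-0.01120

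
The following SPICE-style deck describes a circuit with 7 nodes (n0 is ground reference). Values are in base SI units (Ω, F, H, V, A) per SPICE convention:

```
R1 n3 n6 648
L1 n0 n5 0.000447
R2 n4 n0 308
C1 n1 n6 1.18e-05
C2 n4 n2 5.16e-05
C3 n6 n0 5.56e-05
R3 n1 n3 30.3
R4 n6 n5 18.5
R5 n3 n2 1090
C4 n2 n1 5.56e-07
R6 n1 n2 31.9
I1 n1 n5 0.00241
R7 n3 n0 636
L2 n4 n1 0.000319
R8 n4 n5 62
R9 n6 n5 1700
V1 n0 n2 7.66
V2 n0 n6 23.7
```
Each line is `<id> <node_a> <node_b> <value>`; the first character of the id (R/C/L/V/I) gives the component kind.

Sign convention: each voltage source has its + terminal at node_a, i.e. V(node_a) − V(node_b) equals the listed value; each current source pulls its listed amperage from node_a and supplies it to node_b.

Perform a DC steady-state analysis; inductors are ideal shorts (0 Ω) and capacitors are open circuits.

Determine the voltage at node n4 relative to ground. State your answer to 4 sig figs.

Apply KCL at each of the 6 non-ground nodes and solve the resulting linear system.
Node n1: branches {C1, R3, C4, R6, I1, L2} → V_1 = -5.180
Node n2: branches {C2, R5, C4, R6, V1} → V_2 = -7.660
Node n3: branches {R1, R3, R5, R7} → V_3 = -5.794
Node n4: branches {R2, C2, L2, R8} → V_4 = -5.180
Node n5: branches {L1, R4, I1, R8, R9} → V_5 = 0.000
Node n6: branches {R1, C1, C3, R4, R9, V2} → V_6 = -23.70
Source currents: i(L1)=1.376, i(L2)=0.1004, i(V1)=-0.07944, i(V2)=-1.323

-5.180 V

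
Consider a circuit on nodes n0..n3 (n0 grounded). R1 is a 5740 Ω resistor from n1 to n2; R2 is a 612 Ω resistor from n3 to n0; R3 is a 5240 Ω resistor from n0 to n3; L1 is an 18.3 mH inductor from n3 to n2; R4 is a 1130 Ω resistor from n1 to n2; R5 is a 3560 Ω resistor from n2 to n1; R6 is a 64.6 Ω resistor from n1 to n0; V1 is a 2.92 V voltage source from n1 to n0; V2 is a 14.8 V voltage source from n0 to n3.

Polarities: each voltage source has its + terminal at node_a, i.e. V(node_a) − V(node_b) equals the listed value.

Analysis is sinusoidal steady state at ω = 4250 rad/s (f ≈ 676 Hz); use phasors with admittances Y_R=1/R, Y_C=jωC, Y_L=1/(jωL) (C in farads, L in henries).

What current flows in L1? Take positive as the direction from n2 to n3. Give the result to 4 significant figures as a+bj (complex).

0.02349-0.002448j A

Apply KCL at each of the 3 non-ground nodes and solve the resulting linear system.
Node n1: branches {R1, R4, R5, R6, V1} → V_1 = 2.920+0.000j
Node n2: branches {R1, L1, R4, R5} → V_2 = -14.61+1.827j
Node n3: branches {R2, R3, L1, V2} → V_3 = -14.80+0.000j
Source currents: i(V1)=-0.06869+0.002448j, i(V2)=-0.05050+0.002448j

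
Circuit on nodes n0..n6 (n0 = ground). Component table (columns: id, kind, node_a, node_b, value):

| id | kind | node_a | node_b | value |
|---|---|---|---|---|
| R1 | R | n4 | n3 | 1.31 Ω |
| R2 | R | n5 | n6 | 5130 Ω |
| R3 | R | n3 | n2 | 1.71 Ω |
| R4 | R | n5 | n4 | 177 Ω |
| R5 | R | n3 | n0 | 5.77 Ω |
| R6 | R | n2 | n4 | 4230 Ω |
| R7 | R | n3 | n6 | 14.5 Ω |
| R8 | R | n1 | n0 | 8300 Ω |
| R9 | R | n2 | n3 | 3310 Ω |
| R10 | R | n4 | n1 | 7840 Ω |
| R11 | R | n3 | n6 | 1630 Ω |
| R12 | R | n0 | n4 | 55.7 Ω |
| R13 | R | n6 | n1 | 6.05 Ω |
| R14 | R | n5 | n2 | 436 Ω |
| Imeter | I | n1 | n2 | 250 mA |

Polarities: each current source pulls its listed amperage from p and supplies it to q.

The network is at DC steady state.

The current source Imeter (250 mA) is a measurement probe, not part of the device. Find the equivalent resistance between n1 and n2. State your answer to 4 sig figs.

R_eq = 21.98 Ω

Apply KCL at each of the 6 non-ground nodes and solve the resulting linear system.
Node n1: branches {R8, R10, R13, Imeter} → V_1 = -5.067
Node n2: branches {R3, R6, R9, R14, Imeter} → V_2 = 0.4288
Node n3: branches {R1, R3, R5, R7, R9, R11} → V_3 = 0.003241
Node n4: branches {R1, R4, R6, R10, R12} → V_4 = 0.002718
Node n5: branches {R2, R4, R14} → V_5 = 0.03743
Node n6: branches {R2, R7, R11, R13} → V_6 = -3.562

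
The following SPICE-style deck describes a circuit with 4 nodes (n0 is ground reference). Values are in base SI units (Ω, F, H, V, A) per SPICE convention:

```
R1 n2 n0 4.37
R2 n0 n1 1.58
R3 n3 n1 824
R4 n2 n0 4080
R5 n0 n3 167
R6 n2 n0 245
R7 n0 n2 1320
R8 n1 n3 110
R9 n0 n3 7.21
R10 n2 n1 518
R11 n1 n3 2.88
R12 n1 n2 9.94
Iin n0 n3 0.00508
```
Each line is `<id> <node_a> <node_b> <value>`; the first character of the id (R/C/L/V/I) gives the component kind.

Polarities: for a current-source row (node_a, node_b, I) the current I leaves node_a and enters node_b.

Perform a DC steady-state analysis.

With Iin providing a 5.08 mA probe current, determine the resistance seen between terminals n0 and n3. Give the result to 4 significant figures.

Element admittances at DC:
  Y(R1) = 0.2288 S between n2,n0
  Y(R2) = 0.6329 S between n0,n1
  Y(R3) = 0.001214 S between n3,n1
  Y(R4) = 0.0002451 S between n2,n0
  Y(R5) = 0.005988 S between n0,n3
  Y(R6) = 0.004082 S between n2,n0
  Y(R7) = 0.0007576 S between n0,n2
  Y(R8) = 0.009091 S between n1,n3
  Y(R9) = 0.1387 S between n0,n3
  Y(R10) = 0.001931 S between n2,n1
  Y(R11) = 0.3472 S between n1,n3
  Y(R12) = 0.1006 S between n1,n2
  Iin: injects 0.00508 A into n3 (from n0)
Assemble and solve the 3×3 MNA system:
  V(n1)=0.004480  V(n2)=0.001365  V(n3)=0.01330

R_eq = 2.619 Ω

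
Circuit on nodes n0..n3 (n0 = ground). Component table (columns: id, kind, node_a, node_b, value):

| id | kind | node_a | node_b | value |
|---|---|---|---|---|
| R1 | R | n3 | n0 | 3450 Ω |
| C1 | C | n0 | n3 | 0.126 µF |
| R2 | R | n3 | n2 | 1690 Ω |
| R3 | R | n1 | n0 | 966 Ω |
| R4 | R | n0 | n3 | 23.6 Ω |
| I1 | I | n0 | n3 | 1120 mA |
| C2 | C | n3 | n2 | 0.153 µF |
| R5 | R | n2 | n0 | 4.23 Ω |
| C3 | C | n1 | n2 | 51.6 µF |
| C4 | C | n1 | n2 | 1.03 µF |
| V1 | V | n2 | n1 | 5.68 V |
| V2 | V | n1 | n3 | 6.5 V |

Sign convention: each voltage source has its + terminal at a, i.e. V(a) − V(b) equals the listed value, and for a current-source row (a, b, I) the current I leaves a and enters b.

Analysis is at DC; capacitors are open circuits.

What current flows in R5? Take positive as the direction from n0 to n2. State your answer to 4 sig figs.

-1.389 A

Element admittances at DC:
  Y(R1) = 0.0002899 S between n3,n0
  Y(C1) = 0.000 S between n0,n3
  Y(R2) = 0.0005917 S between n3,n2
  Y(R3) = 0.001035 S between n1,n0
  Y(R4) = 0.04237 S between n0,n3
  I1: injects 1.12 A into n3 (from n0)
  Y(C2) = 0.000 S between n3,n2
  Y(R5) = 0.2364 S between n2,n0
  Y(C3) = 0.000 S between n1,n2
  Y(C4) = 0.000 S between n1,n2
  V1: constraint V(n2)−V(n1) = 5.68
  V2: constraint V(n1)−V(n3) = 6.5
Assemble and solve the 5×5 MNA system:
  V(n1)=0.1946  V(n2)=5.875  V(n3)=-6.305
  i(V1)=-1.396  i(V2)=-1.396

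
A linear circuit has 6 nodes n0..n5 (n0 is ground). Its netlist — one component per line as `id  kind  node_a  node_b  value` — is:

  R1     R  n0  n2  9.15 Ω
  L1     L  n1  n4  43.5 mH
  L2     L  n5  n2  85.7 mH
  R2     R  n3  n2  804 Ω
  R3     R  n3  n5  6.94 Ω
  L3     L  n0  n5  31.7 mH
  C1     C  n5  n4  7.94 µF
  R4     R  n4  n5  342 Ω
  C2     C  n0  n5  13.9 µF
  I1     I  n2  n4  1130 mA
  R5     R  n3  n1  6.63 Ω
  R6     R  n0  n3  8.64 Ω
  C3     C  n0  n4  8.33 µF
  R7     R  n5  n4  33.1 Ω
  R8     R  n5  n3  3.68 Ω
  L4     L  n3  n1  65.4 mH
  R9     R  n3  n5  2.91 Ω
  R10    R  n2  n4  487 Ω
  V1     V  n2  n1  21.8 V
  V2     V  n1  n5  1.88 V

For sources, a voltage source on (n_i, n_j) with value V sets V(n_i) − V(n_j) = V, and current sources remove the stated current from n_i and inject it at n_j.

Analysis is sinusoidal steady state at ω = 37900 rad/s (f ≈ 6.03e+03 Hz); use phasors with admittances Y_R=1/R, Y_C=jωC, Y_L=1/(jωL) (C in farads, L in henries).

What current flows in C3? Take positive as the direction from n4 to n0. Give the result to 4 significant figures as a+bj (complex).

-0.07100-0.1490j A

Element admittances at ω=37900 rad/s:
  Y(R1) = 0.1093+0.000j S between n0,n2
  Y(L1) = 0.000-0.0006066j S between n1,n4
  Y(L2) = 0.000-0.0003079j S between n5,n2
  Y(R2) = 0.001244+0.000j S between n3,n2
  Y(R3) = 0.1441+0.000j S between n3,n5
  Y(L3) = 0.000-0.0008323j S between n0,n5
  Y(C1) = 0.000+0.3009j S between n5,n4
  Y(R4) = 0.002924+0.000j S between n4,n5
  Y(C2) = 0.000+0.5268j S between n0,n5
  I1: injects 1.13 A into n4 (from n2)
  Y(R5) = 0.1508+0.000j S between n3,n1
  Y(R6) = 0.1157+0.000j S between n0,n3
  Y(C3) = 0.000+0.3157j S between n0,n4
  Y(R7) = 0.03021+0.000j S between n5,n4
  Y(R8) = 0.2717+0.000j S between n5,n3
  Y(L4) = 0.000-0.0004034j S between n3,n1
  Y(R9) = 0.3436+0.000j S between n3,n5
  Y(R10) = 0.002053+0.000j S between n2,n4
  V1: constraint V(n2)−V(n1) = 21.8
  V2: constraint V(n1)−V(n5) = 1.88
Assemble and solve the 7×7 MNA system:
  V(n1)=0.4414+4.273j  V(n2)=22.24+4.273j  V(n3)=-0.9716+3.791j  V(n4)=-0.4720+0.2249j  V(n5)=-1.439+4.273j
  i(V1)=-3.636-0.4686j  i(V2)=-3.852-0.5401j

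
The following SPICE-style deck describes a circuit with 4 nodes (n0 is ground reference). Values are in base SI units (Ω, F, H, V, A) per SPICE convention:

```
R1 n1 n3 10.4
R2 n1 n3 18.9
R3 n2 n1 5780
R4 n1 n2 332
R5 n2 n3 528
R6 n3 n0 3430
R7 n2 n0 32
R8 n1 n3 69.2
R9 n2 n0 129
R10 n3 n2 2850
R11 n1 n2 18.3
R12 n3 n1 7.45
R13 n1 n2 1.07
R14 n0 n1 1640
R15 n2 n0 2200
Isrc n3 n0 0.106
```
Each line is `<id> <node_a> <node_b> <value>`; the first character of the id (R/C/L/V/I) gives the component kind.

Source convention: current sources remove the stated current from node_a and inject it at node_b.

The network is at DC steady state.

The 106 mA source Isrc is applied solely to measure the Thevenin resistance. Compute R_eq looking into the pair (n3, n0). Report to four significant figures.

Element admittances at DC:
  Y(R1) = 0.09615 S between n1,n3
  Y(R2) = 0.05291 S between n1,n3
  Y(R3) = 0.0001730 S between n2,n1
  Y(R4) = 0.003012 S between n1,n2
  Y(R5) = 0.001894 S between n2,n3
  Y(R6) = 0.0002915 S between n3,n0
  Y(R7) = 0.03125 S between n2,n0
  Y(R8) = 0.01445 S between n1,n3
  Y(R9) = 0.007752 S between n2,n0
  Y(R10) = 0.0003509 S between n3,n2
  Y(R11) = 0.05464 S between n1,n2
  Y(R12) = 0.1342 S between n3,n1
  Y(R13) = 0.9346 S between n1,n2
  Y(R14) = 0.0006098 S between n0,n1
  Y(R15) = 0.0004545 S between n2,n0
  Isrc: injects 0.106 A into n0 (from n3)
Assemble and solve the 3×3 MNA system:
  V(n1)=-2.725  V(n2)=-2.622  V(n3)=-3.074

R_eq = 29.00 Ω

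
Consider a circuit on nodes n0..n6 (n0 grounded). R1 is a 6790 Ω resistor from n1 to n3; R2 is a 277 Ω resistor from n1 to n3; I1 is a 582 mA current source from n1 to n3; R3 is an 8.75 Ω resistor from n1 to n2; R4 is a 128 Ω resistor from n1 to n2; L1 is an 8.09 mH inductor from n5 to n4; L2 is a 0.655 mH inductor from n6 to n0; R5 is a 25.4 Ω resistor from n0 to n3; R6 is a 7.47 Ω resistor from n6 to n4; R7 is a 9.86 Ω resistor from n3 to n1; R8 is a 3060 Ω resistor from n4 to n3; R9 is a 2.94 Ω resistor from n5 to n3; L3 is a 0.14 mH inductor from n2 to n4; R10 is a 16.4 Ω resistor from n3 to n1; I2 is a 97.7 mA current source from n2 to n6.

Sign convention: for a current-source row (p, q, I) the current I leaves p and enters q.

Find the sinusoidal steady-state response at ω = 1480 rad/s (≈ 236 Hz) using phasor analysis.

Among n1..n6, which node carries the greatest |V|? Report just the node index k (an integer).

MNA unknowns: 6 node voltages V₁..V_6
R1: Y=0.0001473+0.000j on G[1,3]
R2: Y=0.003610+0.000j on G[1,3]
I1: z[1]−=0.582, z[3]+=0.582
R3: Y=0.1143+0.000j on G[1,2]
R4: Y=0.007812+0.000j on G[1,2]
L1: Y=0.000-0.08352j on G[5,4]
L2: Y=0.000-1.032j on G[6,0]
R5: Y=0.03937+0.000j on G[0,3]
R6: Y=0.1339+0.000j on G[6,4]
R7: Y=0.1014+0.000j on G[3,1]
R8: Y=0.0003268+0.000j on G[4,3]
R9: Y=0.3401+0.000j on G[5,3]
L3: Y=0.000-4.826j on G[2,4]
R10: Y=0.06098+0.000j on G[3,1]
I2: z[2]−=0.0977, z[6]+=0.0977
solve → V1=-2.022+0.3087j, V2=-0.9119-0.2950j, V3=0.6647+0.7524j, V4=-0.8966-0.2466j, V5=0.3445+1.057j, V6=0.02871-0.02537j

1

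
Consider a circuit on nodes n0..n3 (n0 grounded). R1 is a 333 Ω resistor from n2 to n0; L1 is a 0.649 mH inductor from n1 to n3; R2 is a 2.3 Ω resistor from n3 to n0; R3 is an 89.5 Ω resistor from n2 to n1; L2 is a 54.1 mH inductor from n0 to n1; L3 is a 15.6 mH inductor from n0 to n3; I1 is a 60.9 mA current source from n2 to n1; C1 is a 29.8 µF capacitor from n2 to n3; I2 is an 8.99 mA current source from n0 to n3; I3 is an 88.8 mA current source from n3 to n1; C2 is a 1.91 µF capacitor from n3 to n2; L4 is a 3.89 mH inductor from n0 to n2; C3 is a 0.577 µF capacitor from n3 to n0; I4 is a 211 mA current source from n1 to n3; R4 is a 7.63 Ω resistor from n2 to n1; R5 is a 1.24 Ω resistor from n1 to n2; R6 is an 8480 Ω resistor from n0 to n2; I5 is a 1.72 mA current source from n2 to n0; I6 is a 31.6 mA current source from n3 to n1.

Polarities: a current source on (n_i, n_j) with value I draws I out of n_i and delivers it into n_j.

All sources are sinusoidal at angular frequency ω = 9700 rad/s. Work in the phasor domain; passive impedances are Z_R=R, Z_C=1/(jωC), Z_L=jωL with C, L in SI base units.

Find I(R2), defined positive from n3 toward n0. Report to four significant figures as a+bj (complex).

Element admittances at ω=9700 rad/s:
  Y(R1) = 0.003003+0.000j S between n2,n0
  Y(L1) = 0.000-0.1588j S between n1,n3
  Y(R2) = 0.4348+0.000j S between n3,n0
  Y(R3) = 0.01117+0.000j S between n2,n1
  Y(L2) = 0.000-0.001906j S between n0,n1
  Y(L3) = 0.000-0.006609j S between n0,n3
  I1: injects 0.0609 A into n1 (from n2)
  Y(C1) = 0.000+0.2891j S between n2,n3
  I2: injects 0.00899 A into n3 (from n0)
  I3: injects 0.0888 A into n1 (from n3)
  Y(C2) = 0.000+0.01853j S between n3,n2
  Y(L4) = 0.000-0.02650j S between n0,n2
  Y(C3) = 0.000+0.005597j S between n3,n0
  I4: injects 0.211 A into n3 (from n1)
  Y(R4) = 0.1311+0.000j S between n2,n1
  Y(R5) = 0.8065+0.000j S between n1,n2
  Y(R6) = 0.0001179+0.000j S between n0,n2
  I5: injects 0.00172 A into n0 (from n2)
  I6: injects 0.0316 A into n1 (from n3)
Assemble and solve the 3×3 MNA system:
  V(n1)=-0.3661+0.6007j  V(n2)=-0.2296+0.6587j  V(n3)=-0.02436-0.02038j

-0.01059-0.008862j A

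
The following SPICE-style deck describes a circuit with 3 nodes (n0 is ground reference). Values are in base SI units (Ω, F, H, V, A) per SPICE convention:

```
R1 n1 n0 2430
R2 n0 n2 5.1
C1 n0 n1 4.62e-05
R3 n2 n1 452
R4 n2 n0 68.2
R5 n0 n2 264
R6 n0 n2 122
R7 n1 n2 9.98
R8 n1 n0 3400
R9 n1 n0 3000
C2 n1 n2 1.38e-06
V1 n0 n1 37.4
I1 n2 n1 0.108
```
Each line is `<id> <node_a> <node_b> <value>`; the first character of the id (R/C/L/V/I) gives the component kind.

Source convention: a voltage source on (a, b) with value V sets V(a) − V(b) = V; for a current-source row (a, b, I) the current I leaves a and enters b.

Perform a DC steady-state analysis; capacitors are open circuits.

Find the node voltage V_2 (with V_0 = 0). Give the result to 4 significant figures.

-12.11 V

MNA unknowns: 2 node voltages V₁..V_2 plus 1 source current (V1)
R1: Y=0.0004115 on G[1,0]
R2: Y=0.1961 on G[0,2]
C1: Y=0.000 on G[0,1]
R3: Y=0.002212 on G[2,1]
R4: Y=0.01466 on G[2,0]
R5: Y=0.003788 on G[0,2]
R6: Y=0.008197 on G[0,2]
R7: Y=0.1002 on G[1,2]
R8: Y=0.0002941 on G[1,0]
R9: Y=0.0003333 on G[1,0]
C2: Y=0.000 on G[1,2]
V1: row V0−V1=37.4, i_V1 at 0,1
I1: z[2]−=0.108, z[1]+=0.108
solve → V1=-37.40, V2=-12.11
aux → i_V1=-2.737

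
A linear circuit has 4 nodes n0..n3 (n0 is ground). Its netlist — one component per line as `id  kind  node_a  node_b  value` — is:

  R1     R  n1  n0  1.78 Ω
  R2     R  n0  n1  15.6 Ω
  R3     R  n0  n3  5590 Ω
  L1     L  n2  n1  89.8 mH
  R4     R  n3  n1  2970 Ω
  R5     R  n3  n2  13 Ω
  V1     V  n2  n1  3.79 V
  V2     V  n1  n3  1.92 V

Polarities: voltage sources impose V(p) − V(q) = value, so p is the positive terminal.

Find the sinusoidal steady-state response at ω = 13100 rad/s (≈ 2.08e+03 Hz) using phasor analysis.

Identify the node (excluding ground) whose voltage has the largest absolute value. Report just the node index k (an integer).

2

Element admittances at ω=13100 rad/s:
  Y(R1) = 0.5618+0.000j S between n1,n0
  Y(R2) = 0.06410+0.000j S between n0,n1
  Y(R3) = 0.0001789+0.000j S between n0,n3
  Y(L1) = 0.000-0.0008501j S between n2,n1
  Y(R4) = 0.0003367+0.000j S between n3,n1
  Y(R5) = 0.07692+0.000j S between n3,n2
  V1: constraint V(n2)−V(n1) = 3.79
  V2: constraint V(n1)−V(n3) = 1.92
Assemble and solve the 5×5 MNA system:
  V(n1)=0.0005486+0.000j  V(n2)=3.791+0.000j  V(n3)=-1.919+0.000j
  i(V1)=-0.4392+0.003222j  i(V2)=-0.4402+0.000j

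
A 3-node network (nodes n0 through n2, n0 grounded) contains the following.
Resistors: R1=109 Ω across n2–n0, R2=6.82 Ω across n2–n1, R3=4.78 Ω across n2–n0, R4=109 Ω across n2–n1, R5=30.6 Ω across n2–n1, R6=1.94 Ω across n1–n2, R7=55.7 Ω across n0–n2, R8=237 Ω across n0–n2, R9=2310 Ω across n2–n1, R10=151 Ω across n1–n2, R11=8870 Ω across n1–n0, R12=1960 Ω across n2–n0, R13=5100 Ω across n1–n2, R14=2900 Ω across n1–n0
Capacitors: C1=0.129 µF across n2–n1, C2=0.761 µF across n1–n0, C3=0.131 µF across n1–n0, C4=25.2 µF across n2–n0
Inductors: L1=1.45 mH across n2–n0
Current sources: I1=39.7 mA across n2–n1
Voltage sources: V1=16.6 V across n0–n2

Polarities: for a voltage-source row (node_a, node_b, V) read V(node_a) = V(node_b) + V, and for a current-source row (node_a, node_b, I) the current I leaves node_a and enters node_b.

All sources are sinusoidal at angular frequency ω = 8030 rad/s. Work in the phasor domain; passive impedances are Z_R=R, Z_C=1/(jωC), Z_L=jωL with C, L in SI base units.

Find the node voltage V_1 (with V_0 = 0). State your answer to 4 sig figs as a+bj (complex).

-16.53+0.1663j V

Element admittances at ω=8030 rad/s:
  Y(R1) = 0.009174+0.000j S between n2,n0
  Y(R2) = 0.1466+0.000j S between n2,n1
  Y(C1) = 0.000+0.001036j S between n2,n1
  Y(R3) = 0.2092+0.000j S between n2,n0
  Y(C2) = 0.000+0.006111j S between n1,n0
  Y(R4) = 0.009174+0.000j S between n2,n1
  Y(L1) = 0.000-0.08588j S between n2,n0
  Y(R5) = 0.03268+0.000j S between n2,n1
  Y(R6) = 0.5155+0.000j S between n1,n2
  Y(R7) = 0.01795+0.000j S between n0,n2
  Y(R8) = 0.004219+0.000j S between n0,n2
  Y(R9) = 0.0004329+0.000j S between n2,n1
  Y(R10) = 0.006623+0.000j S between n1,n2
  Y(R11) = 0.0001127+0.000j S between n1,n0
  Y(C3) = 0.000+0.001052j S between n1,n0
  I1: injects 0.0397 A into n1 (from n2)
  Y(R12) = 0.0005102+0.000j S between n2,n0
  Y(C4) = 0.000+0.2024j S between n2,n0
  Y(R13) = 0.0001961+0.000j S between n1,n2
  Y(R14) = 0.0003448+0.000j S between n1,n0
  V1: constraint V(n0)−V(n2) = 16.6
Assemble and solve the 3×3 MNA system:
  V(n1)=-16.53+0.1663j  V(n2)=-16.60+0.000j
  i(V1)=-4.010-2.052j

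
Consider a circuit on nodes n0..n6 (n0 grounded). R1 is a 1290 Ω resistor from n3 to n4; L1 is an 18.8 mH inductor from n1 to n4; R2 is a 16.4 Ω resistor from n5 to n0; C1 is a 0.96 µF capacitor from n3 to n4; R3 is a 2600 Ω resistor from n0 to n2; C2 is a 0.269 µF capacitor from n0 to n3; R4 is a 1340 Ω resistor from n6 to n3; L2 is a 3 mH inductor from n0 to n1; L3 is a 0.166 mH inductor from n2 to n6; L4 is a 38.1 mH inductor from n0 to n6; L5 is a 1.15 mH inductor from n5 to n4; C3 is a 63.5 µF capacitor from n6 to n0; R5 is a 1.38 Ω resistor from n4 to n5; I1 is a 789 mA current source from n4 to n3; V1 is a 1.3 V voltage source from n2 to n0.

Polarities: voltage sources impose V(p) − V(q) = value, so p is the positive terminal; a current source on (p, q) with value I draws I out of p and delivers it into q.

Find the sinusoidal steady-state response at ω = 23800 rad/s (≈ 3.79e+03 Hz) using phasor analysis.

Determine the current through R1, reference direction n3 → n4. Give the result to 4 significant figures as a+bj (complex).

Apply KCL at each of the 6 non-ground nodes and solve the resulting linear system.
Node n1: branches {L1, L2} → V_1 = -0.4182+0.04803j
Node n2: branches {R3, L3, V1} → V_2 = 1.300+0.000j
Node n3: branches {R1, C1, C2, R4, I1} → V_3 = -0.9774-26.66j
Node n4: branches {R1, L1, C1, L5, R5, I1} → V_4 = -3.039+0.3490j
Node n5: branches {R2, L5, R5} → V_5 = -2.802+0.3329j
Node n6: branches {R4, L3, L4, C3} → V_6 = -0.2776+0.0004155j
Source currents: i(V1)=-0.0003948+0.3993j

0.001598-0.02094j A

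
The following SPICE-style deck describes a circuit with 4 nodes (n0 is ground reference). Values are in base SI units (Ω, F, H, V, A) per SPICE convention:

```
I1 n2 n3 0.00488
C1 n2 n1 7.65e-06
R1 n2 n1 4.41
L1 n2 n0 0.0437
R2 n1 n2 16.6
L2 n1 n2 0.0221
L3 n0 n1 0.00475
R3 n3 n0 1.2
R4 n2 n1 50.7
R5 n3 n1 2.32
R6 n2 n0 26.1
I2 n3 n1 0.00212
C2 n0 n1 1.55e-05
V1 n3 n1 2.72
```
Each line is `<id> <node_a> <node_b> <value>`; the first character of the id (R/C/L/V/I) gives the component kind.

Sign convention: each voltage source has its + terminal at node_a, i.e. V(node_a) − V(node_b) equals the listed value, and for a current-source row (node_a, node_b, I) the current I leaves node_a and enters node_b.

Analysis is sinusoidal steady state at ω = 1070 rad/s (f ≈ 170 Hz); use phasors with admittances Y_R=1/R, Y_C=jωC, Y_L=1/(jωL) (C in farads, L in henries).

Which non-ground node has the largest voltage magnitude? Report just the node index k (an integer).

Element admittances at ω=1070 rad/s:
  I1: injects 0.00488 A into n3 (from n2)
  Y(C1) = 0.000+0.008186j S between n2,n1
  Y(R1) = 0.2268+0.000j S between n2,n1
  Y(L1) = 0.000-0.02139j S between n2,n0
  Y(R2) = 0.06024+0.000j S between n1,n2
  Y(L2) = 0.000-0.04229j S between n1,n2
  Y(L3) = 0.000-0.1968j S between n0,n1
  Y(R3) = 0.8333+0.000j S between n3,n0
  Y(R4) = 0.01972+0.000j S between n2,n1
  Y(R5) = 0.4310+0.000j S between n3,n1
  Y(R6) = 0.03831+0.000j S between n2,n0
  I2: injects 0.00212 A into n1 (from n3)
  Y(C2) = 0.000+0.01658j S between n0,n1
  V1: constraint V(n3)−V(n1) = 2.72
Assemble and solve the 4×4 MNA system:
  V(n1)=-2.482-0.5647j  V(n2)=-2.179-0.6070j  V(n3)=0.2378-0.5647j
  i(V1)=-1.368+0.4705j

1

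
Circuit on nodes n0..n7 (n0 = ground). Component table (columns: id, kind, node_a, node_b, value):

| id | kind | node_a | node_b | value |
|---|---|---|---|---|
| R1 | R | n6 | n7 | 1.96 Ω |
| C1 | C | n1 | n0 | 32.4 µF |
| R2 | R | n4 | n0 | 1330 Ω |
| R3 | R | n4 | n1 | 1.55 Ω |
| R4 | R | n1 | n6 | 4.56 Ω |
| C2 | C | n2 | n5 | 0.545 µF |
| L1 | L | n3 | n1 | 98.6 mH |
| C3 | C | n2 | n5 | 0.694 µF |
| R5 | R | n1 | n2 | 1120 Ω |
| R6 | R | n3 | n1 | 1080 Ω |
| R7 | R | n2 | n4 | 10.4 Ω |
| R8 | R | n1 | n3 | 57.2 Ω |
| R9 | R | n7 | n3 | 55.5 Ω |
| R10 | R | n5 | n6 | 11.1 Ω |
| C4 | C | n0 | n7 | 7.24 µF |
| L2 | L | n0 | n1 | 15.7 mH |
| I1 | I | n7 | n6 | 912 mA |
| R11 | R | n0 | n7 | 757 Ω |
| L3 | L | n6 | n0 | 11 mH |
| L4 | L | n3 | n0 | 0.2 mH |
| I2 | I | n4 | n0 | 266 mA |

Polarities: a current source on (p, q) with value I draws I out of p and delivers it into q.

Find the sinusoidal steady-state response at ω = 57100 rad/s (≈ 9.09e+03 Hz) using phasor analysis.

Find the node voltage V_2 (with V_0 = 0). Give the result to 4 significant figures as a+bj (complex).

0.08005+0.4563j V

Element admittances at ω=57100 rad/s:
  Y(R1) = 0.5102+0.000j S between n6,n7
  Y(C1) = 0.000+1.850j S between n1,n0
  Y(R2) = 0.0007519+0.000j S between n4,n0
  Y(R3) = 0.6452+0.000j S between n4,n1
  Y(R4) = 0.2193+0.000j S between n1,n6
  Y(C2) = 0.000+0.03112j S between n2,n5
  Y(L1) = 0.000-0.0001776j S between n3,n1
  Y(C3) = 0.000+0.03963j S between n2,n5
  Y(R5) = 0.0008929+0.000j S between n1,n2
  Y(R6) = 0.0009259+0.000j S between n3,n1
  Y(R7) = 0.09615+0.000j S between n2,n4
  Y(R8) = 0.01748+0.000j S between n1,n3
  Y(R9) = 0.01802+0.000j S between n7,n3
  Y(R10) = 0.09009+0.000j S between n5,n6
  Y(C4) = 0.000+0.4134j S between n0,n7
  Y(L2) = 0.000-0.001115j S between n0,n1
  I1: injects 0.912 A into n6 (from n7)
  Y(R11) = 0.001321+0.000j S between n0,n7
  Y(L3) = 0.000-0.001592j S between n6,n0
  Y(L4) = 0.000-0.08757j S between n3,n0
  I2: injects 0.266 A into n0 (from n4)
Assemble and solve the 7×7 MNA system:
  V(n1)=0.06150+0.01365j  V(n2)=0.08005+0.4563j  V(n3)=-0.1216+0.002014j  V(n4)=-0.2946+0.07100j  V(n5)=0.6093-0.05312j  V(n6)=1.009+0.3625j  V(n7)=-0.2989+0.5827j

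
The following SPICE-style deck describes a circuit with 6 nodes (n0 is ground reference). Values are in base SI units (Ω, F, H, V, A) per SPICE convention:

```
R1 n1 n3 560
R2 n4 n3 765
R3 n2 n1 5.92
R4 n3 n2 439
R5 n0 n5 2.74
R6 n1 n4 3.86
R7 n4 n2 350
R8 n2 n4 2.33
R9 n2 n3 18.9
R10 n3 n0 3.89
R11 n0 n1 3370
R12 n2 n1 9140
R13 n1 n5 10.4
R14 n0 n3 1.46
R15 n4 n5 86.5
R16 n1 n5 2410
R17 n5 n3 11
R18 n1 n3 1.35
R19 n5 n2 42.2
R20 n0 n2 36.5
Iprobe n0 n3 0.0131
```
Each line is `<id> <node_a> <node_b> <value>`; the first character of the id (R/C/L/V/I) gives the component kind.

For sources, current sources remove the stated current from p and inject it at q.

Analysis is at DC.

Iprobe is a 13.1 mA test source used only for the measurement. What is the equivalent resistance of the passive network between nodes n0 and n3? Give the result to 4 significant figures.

R_eq = 0.9154 Ω

MNA unknowns: 5 node voltages V₁..V_5
R1: Y=0.001786 on G[1,3]
R2: Y=0.001307 on G[4,3]
R3: Y=0.1689 on G[2,1]
R4: Y=0.002278 on G[3,2]
R5: Y=0.3650 on G[0,5]
R6: Y=0.2591 on G[1,4]
R7: Y=0.002857 on G[4,2]
R8: Y=0.4292 on G[2,4]
R9: Y=0.05291 on G[2,3]
R10: Y=0.2571 on G[3,0]
R11: Y=0.0002967 on G[0,1]
R12: Y=0.0001094 on G[2,1]
R13: Y=0.09615 on G[1,5]
R14: Y=0.6849 on G[0,3]
R15: Y=0.01156 on G[4,5]
R16: Y=0.0004149 on G[1,5]
R17: Y=0.09091 on G[5,3]
R18: Y=0.7407 on G[1,3]
R19: Y=0.02370 on G[5,2]
R20: Y=0.02740 on G[0,2]
Iprobe: z[0]−=0.0131, z[3]+=0.0131
solve → V1=0.01069, V2=0.009740, V3=0.01199, V4=0.01000, V5=0.004201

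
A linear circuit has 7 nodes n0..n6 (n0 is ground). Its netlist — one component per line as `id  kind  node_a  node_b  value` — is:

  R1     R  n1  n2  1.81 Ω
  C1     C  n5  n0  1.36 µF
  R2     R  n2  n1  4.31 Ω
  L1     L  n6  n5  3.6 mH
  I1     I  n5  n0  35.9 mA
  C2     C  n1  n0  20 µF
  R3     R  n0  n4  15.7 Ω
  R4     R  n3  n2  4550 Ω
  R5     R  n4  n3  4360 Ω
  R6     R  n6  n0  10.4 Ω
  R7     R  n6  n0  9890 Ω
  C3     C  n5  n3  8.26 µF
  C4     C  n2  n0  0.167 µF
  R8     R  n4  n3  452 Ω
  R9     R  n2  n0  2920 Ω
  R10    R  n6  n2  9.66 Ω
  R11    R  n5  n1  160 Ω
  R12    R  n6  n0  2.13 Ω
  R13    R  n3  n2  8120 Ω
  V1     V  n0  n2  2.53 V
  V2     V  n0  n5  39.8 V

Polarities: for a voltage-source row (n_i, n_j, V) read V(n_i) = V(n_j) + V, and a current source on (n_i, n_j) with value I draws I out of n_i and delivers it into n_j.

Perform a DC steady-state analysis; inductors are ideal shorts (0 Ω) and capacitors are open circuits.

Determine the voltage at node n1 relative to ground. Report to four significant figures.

-2.825 V

Apply KCL at each of the 6 non-ground nodes and solve the resulting linear system.
Node n1: branches {R1, R2, C2, R11} → V_1 = -2.825
Node n2: branches {R1, R2, R4, C4, R9, R10, R13, V1} → V_2 = -2.530
Node n3: branches {R4, R5, C3, R8, R13} → V_3 = -0.3220
Node n4: branches {R3, R5, R8} → V_4 = -0.01189
Node n5: branches {C1, L1, I1, C3, R11, V2} → V_5 = -39.80
Node n6: branches {L1, R6, R7, R10, R12} → V_6 = -39.80
Source currents: i(L1)=26.37, i(V1)=4.088, i(V2)=-26.57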